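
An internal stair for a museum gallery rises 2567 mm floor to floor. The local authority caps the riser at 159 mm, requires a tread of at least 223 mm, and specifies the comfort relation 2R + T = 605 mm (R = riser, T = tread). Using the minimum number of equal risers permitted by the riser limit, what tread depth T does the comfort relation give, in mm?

303 mm

2567 / 159 = 16.145 → round up to 17 risers.
R = 2567 ÷ 17 = 151 mm.
From 2R + T = 605: T = 605 − 302 = 303 mm.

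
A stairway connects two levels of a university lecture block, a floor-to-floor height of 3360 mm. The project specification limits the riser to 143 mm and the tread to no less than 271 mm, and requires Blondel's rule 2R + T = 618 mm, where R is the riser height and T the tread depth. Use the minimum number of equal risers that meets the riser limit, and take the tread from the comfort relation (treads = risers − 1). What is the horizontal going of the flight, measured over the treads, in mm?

3360 / 143 = 23.497 → round up to 24 risers.
Riser R = 3360 / 24 = 140 mm, within the 143 mm limit.
Tread T = 618 − 2 × 140 = 338 mm (≥ 271 mm).
Going = (24 − 1) × 338 = 7774 mm.

7774 mm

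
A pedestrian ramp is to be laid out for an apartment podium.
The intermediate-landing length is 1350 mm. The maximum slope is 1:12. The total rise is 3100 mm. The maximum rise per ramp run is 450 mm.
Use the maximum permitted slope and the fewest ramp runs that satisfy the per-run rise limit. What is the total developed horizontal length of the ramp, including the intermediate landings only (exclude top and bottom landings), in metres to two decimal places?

45.30 m

At most 450 each: 3100/450 = 6.89, giving 7 ramp runs. That means 6 intermediate landings.
Ramp run (horizontal) at 1:12: 3100 × 12 = 37200 mm.
6 intermediate landings contribute 6 × 1350 = 8100 mm.
Total developed length = 37200 + 8100 = 45300 mm.
= 45.30 m.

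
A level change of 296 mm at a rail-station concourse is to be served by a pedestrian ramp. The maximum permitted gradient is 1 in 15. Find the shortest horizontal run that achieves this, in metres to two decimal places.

4.44 m

Run = rise × 15 = 296 × 15 = 4440 mm.
4440 mm = 4.44 m.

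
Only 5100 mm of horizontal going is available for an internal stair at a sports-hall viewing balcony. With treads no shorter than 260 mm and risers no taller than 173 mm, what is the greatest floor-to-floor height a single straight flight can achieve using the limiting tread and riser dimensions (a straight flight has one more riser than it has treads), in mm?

3460 mm

5100 / 260 = 19.62, so 19 treads fit.
Risers = treads + 1 = 20.
Maximum height = 20 × 173 = 3460 mm.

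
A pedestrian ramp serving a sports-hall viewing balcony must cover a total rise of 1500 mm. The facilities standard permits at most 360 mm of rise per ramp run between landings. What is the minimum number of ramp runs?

⌈1500/360⌉ = 5 ramp runs.

5 runs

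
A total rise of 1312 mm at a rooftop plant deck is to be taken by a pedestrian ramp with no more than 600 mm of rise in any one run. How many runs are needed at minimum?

3 runs

⌈1312/600⌉ = 3 ramp runs.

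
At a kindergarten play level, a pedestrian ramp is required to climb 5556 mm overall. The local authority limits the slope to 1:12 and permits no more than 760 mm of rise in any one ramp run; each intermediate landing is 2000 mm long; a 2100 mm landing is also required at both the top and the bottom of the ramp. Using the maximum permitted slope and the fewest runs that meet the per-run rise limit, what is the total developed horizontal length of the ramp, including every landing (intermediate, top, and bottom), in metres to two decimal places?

⌈5556/760⌉ = 8 ramp runs. That means 7 intermediate landings.
Horizontal run for 5556 mm of rise at 1:12 is 5556 × 12 = 66672 mm.
7 intermediate landings contribute 7 × 2000 = 14000 mm.
Top and bottom landings: 2 × 2100 = 4200 mm.
Total = 66672 + 14000 + 4200 = 84872 mm.
= 84.87 m.

84.87 m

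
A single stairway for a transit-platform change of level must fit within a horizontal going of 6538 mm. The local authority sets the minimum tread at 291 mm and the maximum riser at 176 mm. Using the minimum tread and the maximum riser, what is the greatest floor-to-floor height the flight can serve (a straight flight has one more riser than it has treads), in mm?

6538 / 291 = 22.47, so 22 treads fit.
Risers = treads + 1 = 23.
Maximum height = 23 × 176 = 4048 mm.

4048 mm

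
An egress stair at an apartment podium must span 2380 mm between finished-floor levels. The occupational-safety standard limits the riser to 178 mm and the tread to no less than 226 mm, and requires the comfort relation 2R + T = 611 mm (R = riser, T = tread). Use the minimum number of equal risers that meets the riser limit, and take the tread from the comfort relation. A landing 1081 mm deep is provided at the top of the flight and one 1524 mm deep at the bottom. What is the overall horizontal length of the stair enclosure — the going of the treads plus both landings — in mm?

6128 mm

2380 / 178 = 13.37, so 14 risers are needed.
R = 2380 ÷ 14 = 170 mm.
Tread T = 611 − 2 × 170 = 271 mm (≥ 226 mm).
14 risers give 13 treads; going = 13 × 271 = 3523 mm.
Add landings: 3523 + 1081 + 1524 = 6128 mm.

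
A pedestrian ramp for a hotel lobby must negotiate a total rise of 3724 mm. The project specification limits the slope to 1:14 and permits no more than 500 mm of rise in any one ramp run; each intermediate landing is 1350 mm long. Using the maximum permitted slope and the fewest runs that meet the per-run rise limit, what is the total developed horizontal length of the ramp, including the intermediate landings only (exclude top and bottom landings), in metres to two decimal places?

3724 / 500 = 7.448 → round up to 8 ramp runs. That means 7 intermediate landings.
Horizontal run for 3724 mm of rise at 1:14 is 3724 × 14 = 52136 mm.
7 intermediate landings contribute 7 × 1350 = 9450 mm.
Developed length = 52136 + 9450 = 61586 mm.
= 61.59 m.

61.59 m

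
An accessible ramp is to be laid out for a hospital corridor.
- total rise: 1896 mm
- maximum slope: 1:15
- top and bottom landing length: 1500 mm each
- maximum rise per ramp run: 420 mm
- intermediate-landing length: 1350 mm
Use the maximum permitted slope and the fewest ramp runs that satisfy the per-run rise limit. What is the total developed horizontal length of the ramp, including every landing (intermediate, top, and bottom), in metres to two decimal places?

At most 420 each: 1896/420 = 4.51, giving 5 ramp runs. That means 4 intermediate landings.
Ramp run (horizontal) at 1:15: 1896 × 15 = 28440 mm.
4 intermediate landings contribute 4 × 1350 = 5400 mm.
Top and bottom landings: 2 × 1500 = 3000 mm.
Total = 28440 + 5400 + 3000 = 36840 mm.
= 36.84 m.

36.84 m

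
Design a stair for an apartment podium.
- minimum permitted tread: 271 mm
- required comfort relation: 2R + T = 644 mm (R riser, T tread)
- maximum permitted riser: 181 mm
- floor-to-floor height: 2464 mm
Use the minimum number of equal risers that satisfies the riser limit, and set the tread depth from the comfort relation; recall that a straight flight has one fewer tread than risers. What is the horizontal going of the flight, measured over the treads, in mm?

⌈2464/181⌉ = 14 risers.
Riser R = 2464 / 14 = 176 mm, within the 181 mm limit.
T = 644 − 2·176 = 292 mm, which satisfies the 271 mm minimum.
14 risers give 13 treads; going = 13 × 292 = 3796 mm.

3796 mm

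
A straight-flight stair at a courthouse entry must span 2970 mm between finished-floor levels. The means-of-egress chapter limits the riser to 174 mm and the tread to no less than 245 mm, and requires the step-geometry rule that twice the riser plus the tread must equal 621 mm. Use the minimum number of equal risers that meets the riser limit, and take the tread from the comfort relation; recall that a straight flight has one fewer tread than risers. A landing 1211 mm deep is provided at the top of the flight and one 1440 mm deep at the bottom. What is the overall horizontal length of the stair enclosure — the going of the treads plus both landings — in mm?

7598 mm

2970 / 174 = 17.07, so 18 risers are needed.
Each riser is 2970/18 = 165 mm (≤ 174 mm).
Tread T = 621 − 2 × 165 = 291 mm (≥ 245 mm).
Going = (18 − 1) × 291 = 4947 mm.
Add landings: 4947 + 1211 + 1440 = 7598 mm.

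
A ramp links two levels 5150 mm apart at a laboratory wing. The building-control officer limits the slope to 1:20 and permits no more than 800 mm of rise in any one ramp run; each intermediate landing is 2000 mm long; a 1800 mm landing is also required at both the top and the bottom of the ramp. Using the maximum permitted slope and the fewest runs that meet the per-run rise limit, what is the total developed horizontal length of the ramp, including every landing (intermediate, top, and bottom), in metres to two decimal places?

At most 800 each: 5150/800 = 6.44, giving 7 ramp runs. That means 6 intermediate landings.
Ramp run (horizontal) at 1:20: 5150 × 20 = 103000 mm.
Intermediate landings: 6 × 2000 = 12000 mm.
Top and bottom landings: 2 × 1800 = 3600 mm.
Total = 103000 + 12000 + 3600 = 118600 mm.
= 118.60 m.

118.60 m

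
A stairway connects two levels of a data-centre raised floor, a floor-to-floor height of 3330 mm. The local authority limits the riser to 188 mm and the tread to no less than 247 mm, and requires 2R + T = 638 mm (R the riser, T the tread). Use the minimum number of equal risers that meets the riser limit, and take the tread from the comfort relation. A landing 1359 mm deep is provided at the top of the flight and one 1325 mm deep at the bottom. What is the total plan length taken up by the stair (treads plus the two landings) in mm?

7240 mm

⌈3330/188⌉ = 18 risers.
Riser R = 3330 / 18 = 185 mm, within the 188 mm limit.
Tread T = 638 − 2 × 185 = 268 mm (≥ 247 mm).
18 risers give 17 treads; going = 17 × 268 = 4556 mm.
Add landings: 4556 + 1359 + 1325 = 7240 mm.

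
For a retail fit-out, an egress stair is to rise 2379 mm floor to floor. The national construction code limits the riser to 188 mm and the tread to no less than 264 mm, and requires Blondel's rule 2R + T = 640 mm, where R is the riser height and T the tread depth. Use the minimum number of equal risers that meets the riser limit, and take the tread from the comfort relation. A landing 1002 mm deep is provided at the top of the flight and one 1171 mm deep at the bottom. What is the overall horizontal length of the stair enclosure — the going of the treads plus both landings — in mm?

2379 / 188 = 12.65, so 13 risers are needed.
Each riser is 2379/13 = 183 mm (≤ 188 mm).
T = 640 − 2·183 = 274 mm, which satisfies the 264 mm minimum.
Treads = 13 − 1 = 12; going = 12 × 274 = 3288 mm.
Enclosure = 3288 + 1002 + 1171 = 5461 mm.

5461 mm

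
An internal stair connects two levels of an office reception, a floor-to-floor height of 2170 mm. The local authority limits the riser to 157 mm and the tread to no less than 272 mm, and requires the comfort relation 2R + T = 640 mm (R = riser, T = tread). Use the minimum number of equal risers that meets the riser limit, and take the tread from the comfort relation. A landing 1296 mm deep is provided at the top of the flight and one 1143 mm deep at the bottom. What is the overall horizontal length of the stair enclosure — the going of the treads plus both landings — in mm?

2170 / 157 = 13.82, so 14 risers are needed.
R = 2170 ÷ 14 = 155 mm.
T = 640 − 2·155 = 330 mm, which satisfies the 272 mm minimum.
14 risers give 13 treads; going = 13 × 330 = 4290 mm.
Add landings: 4290 + 1296 + 1143 = 6729 mm.

6729 mm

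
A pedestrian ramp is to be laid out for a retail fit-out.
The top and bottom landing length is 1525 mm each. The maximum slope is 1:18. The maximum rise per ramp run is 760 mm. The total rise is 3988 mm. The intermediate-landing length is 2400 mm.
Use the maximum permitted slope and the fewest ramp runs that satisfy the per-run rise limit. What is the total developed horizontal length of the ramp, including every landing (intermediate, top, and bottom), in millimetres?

3988 / 760 = 5.25, so 6 ramp runs are needed. That means 5 intermediate landings.
Horizontal run for 3988 mm of rise at 1:18 is 3988 × 18 = 71784 mm.
Intermediate landings: 5 × 2400 = 12000 mm.
Top and bottom landings: 2 × 1525 = 3050 mm.
Total = 71784 + 12000 + 3050 = 86834 mm.

86834 mm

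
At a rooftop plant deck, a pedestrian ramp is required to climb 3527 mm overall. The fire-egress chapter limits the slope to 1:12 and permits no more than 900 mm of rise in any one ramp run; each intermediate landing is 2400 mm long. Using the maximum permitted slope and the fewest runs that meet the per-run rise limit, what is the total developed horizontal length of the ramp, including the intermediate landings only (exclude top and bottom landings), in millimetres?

3527 / 900 = 3.92, so 4 ramp runs are needed. That means 3 intermediate landings.
Horizontal run for 3527 mm of rise at 1:12 is 3527 × 12 = 42324 mm.
3 intermediate landings contribute 3 × 2400 = 7200 mm.
Total developed length = 42324 + 7200 = 49524 mm.

49524 mm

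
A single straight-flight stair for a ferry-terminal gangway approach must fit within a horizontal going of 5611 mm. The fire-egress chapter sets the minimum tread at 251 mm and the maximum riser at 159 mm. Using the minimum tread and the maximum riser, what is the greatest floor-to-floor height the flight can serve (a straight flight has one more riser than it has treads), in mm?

3657 mm

Treads that fit: ⌊5611 / 251⌋ = 22.
Risers = treads + 1 = 23.
Maximum height = 23 × 159 = 3657 mm.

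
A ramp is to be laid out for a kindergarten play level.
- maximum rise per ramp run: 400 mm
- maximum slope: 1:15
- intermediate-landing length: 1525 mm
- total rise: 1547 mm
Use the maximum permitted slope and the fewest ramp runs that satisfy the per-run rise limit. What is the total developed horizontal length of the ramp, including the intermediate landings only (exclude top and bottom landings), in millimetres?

⌈1547/400⌉ = 4 ramp runs. That means 3 intermediate landings.
Ramp run (horizontal) at 1:15: 1547 × 15 = 23205 mm.
3 intermediate landings contribute 3 × 1525 = 4575 mm.
Total developed length = 23205 + 4575 = 27780 mm.

27780 mm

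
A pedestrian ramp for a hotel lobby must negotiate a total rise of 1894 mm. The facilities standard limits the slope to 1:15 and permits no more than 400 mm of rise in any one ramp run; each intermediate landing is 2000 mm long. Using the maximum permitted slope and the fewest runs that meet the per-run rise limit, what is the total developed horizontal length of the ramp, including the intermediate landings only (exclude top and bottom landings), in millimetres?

36410 mm

1894 / 400 = 4.735 → round up to 5 ramp runs. That means 4 intermediate landings.
Horizontal run for 1894 mm of rise at 1:15 is 1894 × 15 = 28410 mm.
Intermediate landings: 4 × 2000 = 8000 mm.
Total developed length = 28410 + 8000 = 36410 mm.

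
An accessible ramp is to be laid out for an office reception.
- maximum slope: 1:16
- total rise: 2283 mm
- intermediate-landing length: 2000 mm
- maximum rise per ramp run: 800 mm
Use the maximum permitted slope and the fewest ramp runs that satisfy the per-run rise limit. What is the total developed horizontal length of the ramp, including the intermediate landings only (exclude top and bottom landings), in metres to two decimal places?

⌈2283/800⌉ = 3 ramp runs. That means 2 intermediate landings.
Horizontal run for 2283 mm of rise at 1:16 is 2283 × 16 = 36528 mm.
2 intermediate landings contribute 2 × 2000 = 4000 mm.
Total developed length = 36528 + 4000 = 40528 mm.
= 40.53 m.

40.53 m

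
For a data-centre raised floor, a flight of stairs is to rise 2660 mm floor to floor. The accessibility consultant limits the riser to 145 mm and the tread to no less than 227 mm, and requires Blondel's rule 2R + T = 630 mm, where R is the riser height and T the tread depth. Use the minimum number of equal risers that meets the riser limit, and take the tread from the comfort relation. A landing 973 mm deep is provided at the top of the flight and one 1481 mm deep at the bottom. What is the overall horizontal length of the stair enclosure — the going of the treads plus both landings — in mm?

8754 mm

2660 / 145 = 18.345 → round up to 19 risers.
Riser R = 2660 / 19 = 140 mm, within the 145 mm limit.
From 2R + T = 630: T = 630 − 280 = 350 mm.
Treads = 19 − 1 = 18; going = 18 × 350 = 6300 mm.
Add landings: 6300 + 973 + 1481 = 8754 mm.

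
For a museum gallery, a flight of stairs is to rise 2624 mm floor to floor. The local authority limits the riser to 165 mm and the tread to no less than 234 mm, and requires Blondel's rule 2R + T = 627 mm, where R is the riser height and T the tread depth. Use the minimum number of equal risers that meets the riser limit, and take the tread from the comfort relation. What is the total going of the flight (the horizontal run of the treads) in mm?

⌈2624/165⌉ = 16 risers.
Each riser is 2624/16 = 164 mm (≤ 165 mm).
T = 627 − 2·164 = 299 mm, which satisfies the 234 mm minimum.
Going = (16 − 1) × 299 = 4485 mm.

4485 mm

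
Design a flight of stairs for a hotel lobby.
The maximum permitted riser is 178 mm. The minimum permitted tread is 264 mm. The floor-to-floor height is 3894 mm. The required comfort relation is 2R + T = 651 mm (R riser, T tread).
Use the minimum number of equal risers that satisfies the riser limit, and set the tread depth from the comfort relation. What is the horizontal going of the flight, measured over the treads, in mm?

6237 mm

3894 / 178 = 21.876 → round up to 22 risers.
Each riser is 3894/22 = 177 mm (≤ 178 mm).
T = 651 − 2·177 = 297 mm, which satisfies the 264 mm minimum.
22 risers give 21 treads; going = 21 × 297 = 6237 mm.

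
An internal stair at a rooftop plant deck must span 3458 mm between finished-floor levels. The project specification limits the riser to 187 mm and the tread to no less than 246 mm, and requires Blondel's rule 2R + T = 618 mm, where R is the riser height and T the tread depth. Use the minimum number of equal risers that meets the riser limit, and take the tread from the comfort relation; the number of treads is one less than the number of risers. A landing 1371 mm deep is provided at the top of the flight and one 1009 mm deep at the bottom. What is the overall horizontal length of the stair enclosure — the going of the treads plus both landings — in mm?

6952 mm

⌈3458/187⌉ = 19 risers.
Each riser is 3458/19 = 182 mm (≤ 187 mm).
Tread T = 618 − 2 × 182 = 254 mm (≥ 246 mm).
Treads = 19 − 1 = 18; going = 18 × 254 = 4572 mm.
Add landings: 4572 + 1371 + 1009 = 6952 mm.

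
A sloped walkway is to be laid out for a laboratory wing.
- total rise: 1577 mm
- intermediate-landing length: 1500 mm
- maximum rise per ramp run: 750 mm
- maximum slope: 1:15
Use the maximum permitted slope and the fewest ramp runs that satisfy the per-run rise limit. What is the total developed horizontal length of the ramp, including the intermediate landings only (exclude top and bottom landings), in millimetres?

⌈1577/750⌉ = 3 ramp runs. That means 2 intermediate landings.
Ramp run (horizontal) at 1:15: 1577 × 15 = 23655 mm.
2 intermediate landings contribute 2 × 1500 = 3000 mm.
Developed length = 23655 + 3000 = 26655 mm.

26655 mm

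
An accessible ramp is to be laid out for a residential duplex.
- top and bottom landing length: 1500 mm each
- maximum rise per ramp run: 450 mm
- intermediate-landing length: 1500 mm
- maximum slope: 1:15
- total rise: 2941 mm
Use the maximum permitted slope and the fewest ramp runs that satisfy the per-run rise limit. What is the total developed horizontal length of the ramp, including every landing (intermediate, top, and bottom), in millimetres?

56115 mm

2941 / 450 = 6.536 → round up to 7 ramp runs. That means 6 intermediate landings.
Ramp run (horizontal) at 1:15: 2941 × 15 = 44115 mm.
Intermediate landings: 6 × 1500 = 9000 mm.
Top and bottom landings: 2 × 1500 = 3000 mm.
Total = 44115 + 9000 + 3000 = 56115 mm.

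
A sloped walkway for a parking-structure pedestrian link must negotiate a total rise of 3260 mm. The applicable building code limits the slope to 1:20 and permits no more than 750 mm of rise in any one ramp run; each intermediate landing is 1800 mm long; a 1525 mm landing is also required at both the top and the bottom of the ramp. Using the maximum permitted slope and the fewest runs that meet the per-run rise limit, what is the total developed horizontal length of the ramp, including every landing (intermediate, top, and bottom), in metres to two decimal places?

At most 750 each: 3260/750 = 4.35, giving 5 ramp runs. That means 4 intermediate landings.
Ramp run (horizontal) at 1:20: 3260 × 20 = 65200 mm.
Intermediate landings: 4 × 1800 = 7200 mm.
Top and bottom landings: 2 × 1525 = 3050 mm.
Total = 65200 + 7200 + 3050 = 75450 mm.
= 75.45 m.

75.45 m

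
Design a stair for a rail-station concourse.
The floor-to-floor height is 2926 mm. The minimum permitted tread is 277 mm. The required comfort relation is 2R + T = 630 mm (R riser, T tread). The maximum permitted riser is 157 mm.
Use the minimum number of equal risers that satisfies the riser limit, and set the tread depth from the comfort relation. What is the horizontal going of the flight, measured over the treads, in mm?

5796 mm

At most 157 each: 2926/157 = 18.64, giving 19 risers.
R = 2926 ÷ 19 = 154 mm.
T = 630 − 2·154 = 322 mm, which satisfies the 277 mm minimum.
Treads = 19 − 1 = 18; going = 18 × 322 = 5796 mm.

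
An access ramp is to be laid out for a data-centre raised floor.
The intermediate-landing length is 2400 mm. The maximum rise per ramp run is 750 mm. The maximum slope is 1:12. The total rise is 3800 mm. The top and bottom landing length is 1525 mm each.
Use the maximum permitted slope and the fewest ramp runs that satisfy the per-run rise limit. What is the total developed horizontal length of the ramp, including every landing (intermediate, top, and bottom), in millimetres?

60650 mm

⌈3800/750⌉ = 6 ramp runs. That means 5 intermediate landings.
Ramp run (horizontal) at 1:12: 3800 × 12 = 45600 mm.
Intermediate landings: 5 × 2400 = 12000 mm.
Top and bottom landings: 2 × 1525 = 3050 mm.
Total = 45600 + 12000 + 3050 = 60650 mm.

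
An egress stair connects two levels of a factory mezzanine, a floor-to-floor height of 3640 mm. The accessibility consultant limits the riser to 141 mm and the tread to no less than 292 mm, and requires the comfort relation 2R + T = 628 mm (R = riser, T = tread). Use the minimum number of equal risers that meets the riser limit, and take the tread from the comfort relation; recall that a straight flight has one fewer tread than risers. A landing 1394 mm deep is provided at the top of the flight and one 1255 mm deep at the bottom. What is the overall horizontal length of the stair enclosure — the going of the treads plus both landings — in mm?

11349 mm

⌈3640/141⌉ = 26 risers.
R = 3640 ÷ 26 = 140 mm.
Tread T = 628 − 2 × 140 = 348 mm (≥ 292 mm).
26 risers give 25 treads; going = 25 × 348 = 8700 mm.
Enclosure = 8700 + 1394 + 1255 = 11349 mm.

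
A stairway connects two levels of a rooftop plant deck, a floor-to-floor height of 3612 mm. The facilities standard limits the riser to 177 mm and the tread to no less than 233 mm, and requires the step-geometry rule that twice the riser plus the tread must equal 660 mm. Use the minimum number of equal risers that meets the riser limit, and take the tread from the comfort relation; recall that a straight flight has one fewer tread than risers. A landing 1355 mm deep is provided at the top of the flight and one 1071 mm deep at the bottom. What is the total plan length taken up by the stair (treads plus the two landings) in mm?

8746 mm

3612 / 177 = 20.407 → round up to 21 risers.
Riser R = 3612 / 21 = 172 mm, within the 177 mm limit.
T = 660 − 2·172 = 316 mm, which satisfies the 233 mm minimum.
21 risers give 20 treads; going = 20 × 316 = 6320 mm.
Enclosure = 6320 + 1355 + 1071 = 8746 mm.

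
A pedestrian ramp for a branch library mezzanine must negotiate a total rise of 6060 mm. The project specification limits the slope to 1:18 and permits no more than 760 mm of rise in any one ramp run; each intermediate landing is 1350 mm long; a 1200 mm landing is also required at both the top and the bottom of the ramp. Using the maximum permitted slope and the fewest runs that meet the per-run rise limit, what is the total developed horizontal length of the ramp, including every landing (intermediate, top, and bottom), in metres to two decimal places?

6060 / 760 = 7.97, so 8 ramp runs are needed. That means 7 intermediate landings.
Horizontal run for 6060 mm of rise at 1:18 is 6060 × 18 = 109080 mm.
Intermediate landings: 7 × 1350 = 9450 mm.
Top and bottom landings: 2 × 1200 = 2400 mm.
Total = 109080 + 9450 + 2400 = 120930 mm.
= 120.93 m.

120.93 m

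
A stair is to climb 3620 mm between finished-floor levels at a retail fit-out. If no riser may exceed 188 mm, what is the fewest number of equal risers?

At most 188 each: 3620/188 = 19.26, giving 20 risers.

20 risers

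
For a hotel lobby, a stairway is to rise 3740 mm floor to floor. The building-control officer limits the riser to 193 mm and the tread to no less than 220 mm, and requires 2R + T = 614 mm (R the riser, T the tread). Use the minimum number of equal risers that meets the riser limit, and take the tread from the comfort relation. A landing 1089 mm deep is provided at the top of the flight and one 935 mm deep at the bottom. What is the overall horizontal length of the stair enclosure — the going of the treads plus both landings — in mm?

3740 / 193 = 19.38, so 20 risers are needed.
R = 3740 ÷ 20 = 187 mm.
T = 614 − 2·187 = 240 mm, which satisfies the 220 mm minimum.
Going = (20 − 1) × 240 = 4560 mm.
Enclosure = 4560 + 1089 + 935 = 6584 mm.

6584 mm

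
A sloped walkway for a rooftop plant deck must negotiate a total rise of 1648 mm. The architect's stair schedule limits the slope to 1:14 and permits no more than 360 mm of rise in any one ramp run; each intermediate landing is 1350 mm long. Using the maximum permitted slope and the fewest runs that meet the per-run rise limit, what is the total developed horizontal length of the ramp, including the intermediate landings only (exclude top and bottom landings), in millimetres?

28472 mm

1648 / 360 = 4.58, so 5 ramp runs are needed. That means 4 intermediate landings.
Ramp run (horizontal) at 1:14: 1648 × 14 = 23072 mm.
4 intermediate landings contribute 4 × 1350 = 5400 mm.
Developed length = 23072 + 5400 = 28472 mm.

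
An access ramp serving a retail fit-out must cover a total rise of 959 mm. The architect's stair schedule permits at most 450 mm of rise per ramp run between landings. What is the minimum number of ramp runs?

959 / 450 = 2.131 → round up to 3 ramp runs.

3 runs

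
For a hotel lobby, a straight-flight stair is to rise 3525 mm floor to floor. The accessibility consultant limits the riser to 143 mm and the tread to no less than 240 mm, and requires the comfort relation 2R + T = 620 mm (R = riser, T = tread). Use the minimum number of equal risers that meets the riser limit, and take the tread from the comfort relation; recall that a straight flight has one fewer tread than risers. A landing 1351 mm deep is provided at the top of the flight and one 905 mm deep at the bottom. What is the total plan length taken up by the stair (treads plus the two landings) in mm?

10368 mm

3525 / 143 = 24.650 → round up to 25 risers.
Riser R = 3525 / 25 = 141 mm, within the 143 mm limit.
Tread T = 620 − 2 × 141 = 338 mm (≥ 240 mm).
25 risers give 24 treads; going = 24 × 338 = 8112 mm.
Enclosure = 8112 + 1351 + 905 = 10368 mm.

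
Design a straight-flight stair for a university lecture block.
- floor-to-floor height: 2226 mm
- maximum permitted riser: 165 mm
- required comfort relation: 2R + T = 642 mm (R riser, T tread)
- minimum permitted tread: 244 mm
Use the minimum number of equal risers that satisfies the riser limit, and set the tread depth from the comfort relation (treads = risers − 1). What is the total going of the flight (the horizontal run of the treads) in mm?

4212 mm

At most 165 each: 2226/165 = 13.49, giving 14 risers.
Each riser is 2226/14 = 159 mm (≤ 165 mm).
From 2R + T = 642: T = 642 − 318 = 324 mm.
14 risers give 13 treads; going = 13 × 324 = 4212 mm.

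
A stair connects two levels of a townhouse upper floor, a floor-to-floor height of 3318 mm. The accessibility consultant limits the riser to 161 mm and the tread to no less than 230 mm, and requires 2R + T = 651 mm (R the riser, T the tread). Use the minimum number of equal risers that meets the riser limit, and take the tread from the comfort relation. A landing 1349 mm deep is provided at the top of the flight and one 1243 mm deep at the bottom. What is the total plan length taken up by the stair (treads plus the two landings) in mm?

9292 mm

⌈3318/161⌉ = 21 risers.
Each riser is 3318/21 = 158 mm (≤ 161 mm).
Tread T = 651 − 2 × 158 = 335 mm (≥ 230 mm).
21 risers give 20 treads; going = 20 × 335 = 6700 mm.
Enclosure = 6700 + 1349 + 1243 = 9292 mm.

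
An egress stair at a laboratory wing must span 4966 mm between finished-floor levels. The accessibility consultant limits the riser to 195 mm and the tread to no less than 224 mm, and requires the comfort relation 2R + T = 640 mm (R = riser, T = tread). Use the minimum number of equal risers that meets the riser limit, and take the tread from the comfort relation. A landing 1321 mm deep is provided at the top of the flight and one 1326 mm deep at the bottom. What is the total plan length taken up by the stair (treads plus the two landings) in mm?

9097 mm

At most 195 each: 4966/195 = 25.47, giving 26 risers.
Riser R = 4966 / 26 = 191 mm, within the 195 mm limit.
Tread T = 640 − 2 × 191 = 258 mm (≥ 224 mm).
Going = (26 − 1) × 258 = 6450 mm.
Enclosure = 6450 + 1321 + 1326 = 9097 mm.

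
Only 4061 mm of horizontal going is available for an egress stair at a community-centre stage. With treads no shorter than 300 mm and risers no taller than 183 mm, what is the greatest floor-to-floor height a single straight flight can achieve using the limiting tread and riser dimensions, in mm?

2562 mm

Treads that fit: ⌊4061 / 300⌋ = 13.
Risers = treads + 1 = 14.
Maximum height = 14 × 183 = 2562 mm.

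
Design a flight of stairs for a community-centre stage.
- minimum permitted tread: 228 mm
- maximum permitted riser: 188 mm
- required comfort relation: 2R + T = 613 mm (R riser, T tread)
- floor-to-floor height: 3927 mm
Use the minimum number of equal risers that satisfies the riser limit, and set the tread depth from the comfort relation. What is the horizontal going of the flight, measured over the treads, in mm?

4780 mm

⌈3927/188⌉ = 21 risers.
Riser R = 3927 / 21 = 187 mm, within the 188 mm limit.
Tread T = 613 − 2 × 187 = 239 mm (≥ 228 mm).
Going = (21 − 1) × 239 = 4780 mm.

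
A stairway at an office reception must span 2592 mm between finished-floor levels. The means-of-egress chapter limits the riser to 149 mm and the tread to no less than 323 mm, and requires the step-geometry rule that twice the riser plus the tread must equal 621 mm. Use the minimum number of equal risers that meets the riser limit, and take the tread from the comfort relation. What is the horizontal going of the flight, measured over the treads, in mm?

5661 mm

2592 / 149 = 17.396 → round up to 18 risers.
Riser R = 2592 / 18 = 144 mm, within the 149 mm limit.
Tread T = 621 − 2 × 144 = 333 mm (≥ 323 mm).
18 risers give 17 treads; going = 17 × 333 = 5661 mm.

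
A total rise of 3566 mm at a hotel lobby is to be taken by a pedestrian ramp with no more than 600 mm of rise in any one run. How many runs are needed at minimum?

3566 / 600 = 5.94, so 6 ramp runs are needed.

6 runs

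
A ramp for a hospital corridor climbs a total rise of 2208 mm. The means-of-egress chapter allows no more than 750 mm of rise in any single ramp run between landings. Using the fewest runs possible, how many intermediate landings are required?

2 intermediate landings

2208 / 750 = 2.944 → round up to 3 ramp runs.
3 runs are separated by 2 intermediate landings.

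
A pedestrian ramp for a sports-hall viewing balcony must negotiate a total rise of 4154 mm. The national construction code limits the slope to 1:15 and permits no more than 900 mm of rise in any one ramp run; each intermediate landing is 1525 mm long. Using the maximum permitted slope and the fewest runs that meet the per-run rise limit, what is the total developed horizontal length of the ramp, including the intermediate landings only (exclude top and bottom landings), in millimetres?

⌈4154/900⌉ = 5 ramp runs. That means 4 intermediate landings.
Horizontal run for 4154 mm of rise at 1:15 is 4154 × 15 = 62310 mm.
Intermediate landings: 4 × 1525 = 6100 mm.
Total developed length = 62310 + 6100 = 68410 mm.

68410 mm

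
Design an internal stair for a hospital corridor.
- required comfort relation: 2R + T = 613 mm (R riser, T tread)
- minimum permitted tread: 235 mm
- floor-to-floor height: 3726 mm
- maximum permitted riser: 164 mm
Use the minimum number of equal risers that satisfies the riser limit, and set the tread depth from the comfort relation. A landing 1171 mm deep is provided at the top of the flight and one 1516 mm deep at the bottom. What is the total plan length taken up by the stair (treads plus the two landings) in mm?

At most 164 each: 3726/164 = 22.72, giving 23 risers.
Each riser is 3726/23 = 162 mm (≤ 164 mm).
Tread T = 613 − 2 × 162 = 289 mm (≥ 235 mm).
Treads = 23 − 1 = 22; going = 22 × 289 = 6358 mm.
Enclosure = 6358 + 1171 + 1516 = 9045 mm.

9045 mm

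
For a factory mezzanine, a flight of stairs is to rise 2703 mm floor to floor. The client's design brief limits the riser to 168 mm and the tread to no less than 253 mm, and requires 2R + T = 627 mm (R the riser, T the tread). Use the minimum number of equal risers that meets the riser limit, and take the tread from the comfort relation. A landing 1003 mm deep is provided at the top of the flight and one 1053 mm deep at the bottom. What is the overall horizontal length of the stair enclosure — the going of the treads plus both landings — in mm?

2703 / 168 = 16.09, so 17 risers are needed.
R = 2703 ÷ 17 = 159 mm.
Tread T = 627 − 2 × 159 = 309 mm (≥ 253 mm).
Going = (17 − 1) × 309 = 4944 mm.
Add landings: 4944 + 1003 + 1053 = 7000 mm.

7000 mm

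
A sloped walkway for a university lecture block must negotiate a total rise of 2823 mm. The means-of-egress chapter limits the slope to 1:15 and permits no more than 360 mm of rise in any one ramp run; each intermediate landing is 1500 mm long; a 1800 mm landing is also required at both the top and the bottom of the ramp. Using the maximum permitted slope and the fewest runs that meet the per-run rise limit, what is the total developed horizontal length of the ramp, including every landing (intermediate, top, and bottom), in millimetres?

56445 mm

At most 360 each: 2823/360 = 7.84, giving 8 ramp runs. That means 7 intermediate landings.
Horizontal run for 2823 mm of rise at 1:15 is 2823 × 15 = 42345 mm.
Intermediate landings: 7 × 1500 = 10500 mm.
Top and bottom landings: 2 × 1800 = 3600 mm.
Total = 42345 + 10500 + 3600 = 56445 mm.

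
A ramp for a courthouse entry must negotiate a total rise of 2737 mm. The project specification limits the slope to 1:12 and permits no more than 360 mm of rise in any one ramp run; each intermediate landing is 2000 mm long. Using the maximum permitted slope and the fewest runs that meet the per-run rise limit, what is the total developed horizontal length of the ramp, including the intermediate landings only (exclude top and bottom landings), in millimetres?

2737 / 360 = 7.603 → round up to 8 ramp runs. That means 7 intermediate landings.
Ramp run (horizontal) at 1:12: 2737 × 12 = 32844 mm.
Intermediate landings: 7 × 2000 = 14000 mm.
Total developed length = 32844 + 14000 = 46844 mm.

46844 mm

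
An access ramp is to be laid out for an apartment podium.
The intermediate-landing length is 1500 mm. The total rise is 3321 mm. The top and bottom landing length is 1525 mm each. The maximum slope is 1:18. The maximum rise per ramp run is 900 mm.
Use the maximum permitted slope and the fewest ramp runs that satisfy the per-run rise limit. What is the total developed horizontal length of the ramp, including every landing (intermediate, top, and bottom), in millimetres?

67328 mm

3321 / 900 = 3.690 → round up to 4 ramp runs. That means 3 intermediate landings.
Ramp run (horizontal) at 1:18: 3321 × 18 = 59778 mm.
Intermediate landings: 3 × 1500 = 4500 mm.
Top and bottom landings: 2 × 1525 = 3050 mm.
Total = 59778 + 4500 + 3050 = 67328 mm.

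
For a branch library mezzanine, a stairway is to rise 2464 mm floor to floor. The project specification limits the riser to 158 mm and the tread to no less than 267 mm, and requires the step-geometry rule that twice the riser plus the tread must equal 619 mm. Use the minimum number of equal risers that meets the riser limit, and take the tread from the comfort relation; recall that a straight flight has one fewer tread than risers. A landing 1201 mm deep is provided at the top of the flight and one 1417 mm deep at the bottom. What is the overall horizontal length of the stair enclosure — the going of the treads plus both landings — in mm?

2464 / 158 = 15.59, so 16 risers are needed.
Each riser is 2464/16 = 154 mm (≤ 158 mm).
Tread T = 619 − 2 × 154 = 311 mm (≥ 267 mm).
16 risers give 15 treads; going = 15 × 311 = 4665 mm.
Add landings: 4665 + 1201 + 1417 = 7283 mm.

7283 mm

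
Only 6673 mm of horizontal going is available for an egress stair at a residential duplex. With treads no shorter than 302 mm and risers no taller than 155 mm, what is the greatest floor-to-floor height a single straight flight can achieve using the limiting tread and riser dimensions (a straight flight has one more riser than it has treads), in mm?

3565 mm

Treads that fit: ⌊6673 / 302⌋ = 22.
Risers = treads + 1 = 23.
Maximum height = 23 × 155 = 3565 mm.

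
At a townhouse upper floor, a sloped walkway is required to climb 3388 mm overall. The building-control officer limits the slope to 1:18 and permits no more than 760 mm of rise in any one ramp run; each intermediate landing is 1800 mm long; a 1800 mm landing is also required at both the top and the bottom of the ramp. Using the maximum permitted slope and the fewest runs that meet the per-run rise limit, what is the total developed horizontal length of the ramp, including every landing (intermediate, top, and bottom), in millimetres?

3388 / 760 = 4.458 → round up to 5 ramp runs. That means 4 intermediate landings.
Ramp run (horizontal) at 1:18: 3388 × 18 = 60984 mm.
Intermediate landings: 4 × 1800 = 7200 mm.
Top and bottom landings: 2 × 1800 = 3600 mm.
Total = 60984 + 7200 + 3600 = 71784 mm.

71784 mm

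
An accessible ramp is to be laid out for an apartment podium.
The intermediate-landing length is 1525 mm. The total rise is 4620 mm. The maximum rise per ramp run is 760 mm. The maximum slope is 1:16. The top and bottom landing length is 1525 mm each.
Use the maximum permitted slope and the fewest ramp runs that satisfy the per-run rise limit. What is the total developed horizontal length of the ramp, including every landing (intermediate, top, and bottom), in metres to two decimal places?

4620 / 760 = 6.079 → round up to 7 ramp runs. That means 6 intermediate landings.
Horizontal run for 4620 mm of rise at 1:16 is 4620 × 16 = 73920 mm.
Intermediate landings: 6 × 1525 = 9150 mm.
Top and bottom landings: 2 × 1525 = 3050 mm.
Total = 73920 + 9150 + 3050 = 86120 mm.
= 86.12 m.

86.12 m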